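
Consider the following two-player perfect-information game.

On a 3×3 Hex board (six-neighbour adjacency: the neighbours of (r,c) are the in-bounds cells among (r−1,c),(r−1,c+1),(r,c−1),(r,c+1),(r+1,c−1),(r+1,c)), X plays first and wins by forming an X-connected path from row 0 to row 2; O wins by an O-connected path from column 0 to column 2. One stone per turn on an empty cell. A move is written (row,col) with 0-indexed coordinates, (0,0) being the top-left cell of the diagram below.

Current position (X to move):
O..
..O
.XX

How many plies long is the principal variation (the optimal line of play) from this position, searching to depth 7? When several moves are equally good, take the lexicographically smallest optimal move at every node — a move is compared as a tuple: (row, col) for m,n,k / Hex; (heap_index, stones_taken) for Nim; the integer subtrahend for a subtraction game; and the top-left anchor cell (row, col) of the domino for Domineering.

PV length from [O../..O/.XX]: 3 plies

p1 X@[O../..O/.XX]: (0,1)[OX./..O/.XX]-1 (0,2)[O.X/..O/.XX]-1 (1,0)[O../X.O/.XX]-1 (1,1)[O../.XO/.XX]+1* (2,0)[O../..O/XXX]-1
p2 O@[O../.XO/.XX]: (0,1)[OO./.XO/.XX]-1* (0,2)[O.O/.XO/.XX]-1 (1,0)[O../OXO/.XX]-1 (2,0)[O../.XO/OXX]-1
p3 X@[OO./.XO/.XX]: (0,2)[OOX/.XO/.XX]+1* (1,0)[OO./XXO/.XX]-1 (2,0)[OO./.XO/XXX]-1
p4 O@[OOX/.XO/.XX] terminal -1; root [O../..O/.XX] d7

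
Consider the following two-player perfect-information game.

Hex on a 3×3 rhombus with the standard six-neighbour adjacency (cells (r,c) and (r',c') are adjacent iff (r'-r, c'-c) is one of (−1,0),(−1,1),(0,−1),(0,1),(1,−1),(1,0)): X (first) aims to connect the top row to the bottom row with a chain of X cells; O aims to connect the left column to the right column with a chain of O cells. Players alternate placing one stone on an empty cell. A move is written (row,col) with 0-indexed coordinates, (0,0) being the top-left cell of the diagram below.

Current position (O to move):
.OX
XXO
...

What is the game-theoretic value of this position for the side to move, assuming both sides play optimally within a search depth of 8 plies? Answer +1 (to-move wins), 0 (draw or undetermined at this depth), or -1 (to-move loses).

value(.OX/XXO/..., O) = -1

[.OX/XXO/...] O move#1: (0,0):-1/OOX/XXO/...*, (2,0):-1/.OX/XXO/O.., (2,1):-1/.OX/XXO/.O., (2,2):-1/.OX/XXO/..O
[OOX/XXO/...] X move#2: (2,0):+1/OOX/XXO/X..*, (2,1):+1/OOX/XXO/.X., (2,2):+1/OOX/XXO/..X
[OOX/XXO/X..] end (terminal -1, O#3); searched .OX/XXO/... to 8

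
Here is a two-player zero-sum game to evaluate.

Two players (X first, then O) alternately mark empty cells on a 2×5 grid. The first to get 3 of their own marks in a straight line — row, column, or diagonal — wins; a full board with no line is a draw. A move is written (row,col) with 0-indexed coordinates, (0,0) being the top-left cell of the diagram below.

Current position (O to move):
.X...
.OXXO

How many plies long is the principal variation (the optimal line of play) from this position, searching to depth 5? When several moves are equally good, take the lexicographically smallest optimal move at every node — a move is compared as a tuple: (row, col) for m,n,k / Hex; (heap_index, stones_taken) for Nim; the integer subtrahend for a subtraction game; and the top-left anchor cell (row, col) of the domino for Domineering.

PV length from [.X.../.OXXO]: 5 plies

p1 O@[.X.../.OXXO]: (0,0)[OX.../.OXXO]+0* (0,2)[.XO../.OXXO]+0 (0,3)[.X.O./.OXXO]+0 (0,4)[.X..O/.OXXO]-1 (1,0)[.X.../OOXXO]-1
p2 X@[OX.../.OXXO]: (0,2)[OXX../.OXXO]+0* (0,3)[OX.X./.OXXO]+0 (0,4)[OX..X/.OXXO]+0 (1,0)[OX.../XOXXO]+0
p3 O@[OXX../.OXXO]: (0,3)[OXXO./.OXXO]+0* (0,4)[OXX.O/.OXXO]-1 (1,0)[OXX../OOXXO]-1
p4 X@[OXXO./.OXXO]: (0,4)[OXXOX/.OXXO]+0* (1,0)[OXXO./XOXXO]+0
p5 O@[OXXOX/.OXXO]: (1,0)[OXXOX/OOXXO]+0*
p6 X@[OXXOX/OOXXO] terminal +0; root [.X.../.OXXO] d5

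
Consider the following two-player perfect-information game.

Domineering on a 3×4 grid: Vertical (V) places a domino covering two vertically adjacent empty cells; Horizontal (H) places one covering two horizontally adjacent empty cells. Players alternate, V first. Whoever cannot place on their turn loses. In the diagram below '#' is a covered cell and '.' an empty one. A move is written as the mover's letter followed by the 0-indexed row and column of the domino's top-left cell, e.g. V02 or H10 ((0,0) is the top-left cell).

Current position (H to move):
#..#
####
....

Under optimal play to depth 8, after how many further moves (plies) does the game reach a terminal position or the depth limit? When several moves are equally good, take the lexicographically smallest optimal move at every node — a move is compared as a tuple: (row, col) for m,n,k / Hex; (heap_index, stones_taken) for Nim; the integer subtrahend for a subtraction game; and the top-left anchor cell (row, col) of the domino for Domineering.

[#..#/####/....] H move#1: H01:+1/####/####/....*, H20:+1/#..#/####/##.., H21:+1/#..#/####/.##., H22:+1/#..#/####/..##
[####/####/....] end (terminal -1, V#2); searched #..#/####/.... to 8

PV length from [#..#/####/....]: 1 ply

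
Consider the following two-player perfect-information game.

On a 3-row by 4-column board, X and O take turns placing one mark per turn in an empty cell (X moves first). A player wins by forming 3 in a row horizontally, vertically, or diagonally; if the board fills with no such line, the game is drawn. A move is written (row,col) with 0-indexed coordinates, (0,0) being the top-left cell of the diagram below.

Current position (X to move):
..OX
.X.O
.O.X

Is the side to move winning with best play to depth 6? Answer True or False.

p1 X@[..OX/.X.O/.O.X]: (0,0)[X.OX/.X.O/.O.X]-1 (0,1)[.XOX/.X.O/.O.X]+0 (1,0)[..OX/XX.O/.O.X]+0 (1,2)[..OX/.XXO/.O.X]+1* (2,0)[..OX/.X.O/XO.X]+0 (2,2)[..OX/.X.O/.OXX]+0
p2 O@[..OX/.XXO/.O.X]: (0,0)[O.OX/.XXO/.O.X]-1* (0,1)[.OOX/.XXO/.O.X]-1 (1,0)[..OX/OXXO/.O.X]-1 (2,0)[..OX/.XXO/OO.X]-1 (2,2)[..OX/.XXO/.OOX]-1
p3 X@[O.OX/.XXO/.O.X]: (0,1)[OXOX/.XXO/.O.X]+1* (1,0)[O.OX/XXXO/.O.X]+1 (2,0)[O.OX/.XXO/XO.X]-1 (2,2)[O.OX/.XXO/.OXX]-1
p4 O@[OXOX/.XXO/.O.X] terminal -1; root [..OX/.X.O/.O.X] d6

X winning at [..OX/.X.O/.O.X]: True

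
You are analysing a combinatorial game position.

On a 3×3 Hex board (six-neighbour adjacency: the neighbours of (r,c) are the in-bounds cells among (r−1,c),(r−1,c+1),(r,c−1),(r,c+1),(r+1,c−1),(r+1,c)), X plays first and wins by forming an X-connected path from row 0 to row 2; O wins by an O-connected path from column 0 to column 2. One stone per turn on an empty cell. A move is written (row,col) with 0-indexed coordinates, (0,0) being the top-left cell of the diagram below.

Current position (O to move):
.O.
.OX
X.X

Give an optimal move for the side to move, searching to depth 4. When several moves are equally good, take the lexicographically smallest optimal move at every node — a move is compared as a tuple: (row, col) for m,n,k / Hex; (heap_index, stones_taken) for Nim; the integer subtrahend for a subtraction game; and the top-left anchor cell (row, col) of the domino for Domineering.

O's best at [.O./.OX/X.X]: (0,2)

p1 O@[.O./.OX/X.X]: (0,0)[OO./.OX/X.X]-1 (0,2)[.OO/.OX/X.X]+1* (1,0)[.O./OOX/X.X]-1 (2,1)[.O./.OX/XOX]-1
p2 X@[.OO/.OX/X.X]: (0,0)[XOO/.OX/X.X]-1* (1,0)[.OO/XOX/X.X]-1 (2,1)[.OO/.OX/XXX]-1
p3 O@[XOO/.OX/X.X]: (1,0)[XOO/OOX/X.X]+1* (2,1)[XOO/.OX/XOX]-1
p4 X@[XOO/OOX/X.X] terminal -1; root [.O./.OX/X.X] d4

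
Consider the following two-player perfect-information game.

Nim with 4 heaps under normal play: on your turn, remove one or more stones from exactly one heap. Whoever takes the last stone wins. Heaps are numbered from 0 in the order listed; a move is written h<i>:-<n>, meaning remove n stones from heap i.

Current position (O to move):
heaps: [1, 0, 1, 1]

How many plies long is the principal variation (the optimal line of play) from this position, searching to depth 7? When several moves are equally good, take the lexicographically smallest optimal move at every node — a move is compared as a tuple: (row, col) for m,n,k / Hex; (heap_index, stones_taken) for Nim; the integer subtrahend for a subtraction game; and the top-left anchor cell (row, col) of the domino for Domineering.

[(1,0,1,1)] O move#1: h0:-1:+1/(0,0,1,1)*, h2:-1:+1/(1,0,0,1), h3:-1:+1/(1,0,1,0)
[(0,0,1,1)] X move#2: h2:-1:-1/(0,0,0,1)*, h3:-1:-1/(0,0,1,0)
[(0,0,0,1)] O move#3: h3:-1:+1/(0,0,0,0)*
[(0,0,0,0)] end (terminal -1, X#4); searched (1,0,1,1) to 7

PV length from [(1,0,1,1)]: 3 plies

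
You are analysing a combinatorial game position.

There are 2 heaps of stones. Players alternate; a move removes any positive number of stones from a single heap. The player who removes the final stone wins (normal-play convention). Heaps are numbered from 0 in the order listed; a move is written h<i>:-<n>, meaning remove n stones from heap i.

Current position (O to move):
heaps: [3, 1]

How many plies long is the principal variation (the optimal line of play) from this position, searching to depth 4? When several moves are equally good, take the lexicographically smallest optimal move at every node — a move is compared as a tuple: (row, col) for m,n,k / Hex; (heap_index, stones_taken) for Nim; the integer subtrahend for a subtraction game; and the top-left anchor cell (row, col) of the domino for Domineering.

PV length from [(3,1)]: 3 plies

p1 O@[(3,1)]: h0:-1[(2,1)]-1 h0:-2[(1,1)]+1* h0:-3[(0,1)]-1 h1:-1[(3,0)]-1
p2 X@[(1,1)]: h0:-1[(0,1)]-1* h1:-1[(1,0)]-1
p3 O@[(0,1)]: h1:-1[(0,0)]+1*
p4 X@[(0,0)] terminal -1; root [(3,1)] d4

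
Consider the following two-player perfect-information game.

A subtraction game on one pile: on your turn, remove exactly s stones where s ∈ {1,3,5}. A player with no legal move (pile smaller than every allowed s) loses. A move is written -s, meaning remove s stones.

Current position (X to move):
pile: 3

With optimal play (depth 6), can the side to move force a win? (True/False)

ply 1, X at 3 | -1=+1→2*; -3=+1→0
ply 2, O at 2 | -1=-1→1*
ply 3, X at 1 | -1=+1→0*
ply 4: 0 is terminal -1 (O); from 3 depth 6

X winning at [3]: True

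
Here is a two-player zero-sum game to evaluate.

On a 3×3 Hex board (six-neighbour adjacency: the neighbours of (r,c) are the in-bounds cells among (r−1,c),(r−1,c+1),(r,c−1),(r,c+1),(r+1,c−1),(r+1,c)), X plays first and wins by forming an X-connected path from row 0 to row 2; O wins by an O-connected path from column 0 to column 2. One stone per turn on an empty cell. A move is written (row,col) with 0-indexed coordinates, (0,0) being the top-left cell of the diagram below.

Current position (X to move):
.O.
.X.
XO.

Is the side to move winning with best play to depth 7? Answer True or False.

[.O./.X./XO.] X move#1: (0,0):+1/XO./.X./XO.*, (0,2):+1/.OX/.X./XO., (1,0):+1/.O./XX./XO., (1,2):-1/.O./.XX/XO., (2,2):-1/.O./.X./XOX
[XO./.X./XO.] O move#2: (0,2):-1/XOO/.X./XO.*, (1,0):-1/XO./OX./XO., (1,2):-1/XO./.XO/XO., (2,2):-1/XO./.X./XOO
[XOO/.X./XO.] X move#3: (1,0):+1/XOO/XX./XO.*, (1,2):-1/XOO/.XX/XO., (2,2):-1/XOO/.X./XOX
[XOO/XX./XO.] end (terminal -1, O#4); searched .O./.X./XO. to 7

X winning at [.O./.X./XO.]: True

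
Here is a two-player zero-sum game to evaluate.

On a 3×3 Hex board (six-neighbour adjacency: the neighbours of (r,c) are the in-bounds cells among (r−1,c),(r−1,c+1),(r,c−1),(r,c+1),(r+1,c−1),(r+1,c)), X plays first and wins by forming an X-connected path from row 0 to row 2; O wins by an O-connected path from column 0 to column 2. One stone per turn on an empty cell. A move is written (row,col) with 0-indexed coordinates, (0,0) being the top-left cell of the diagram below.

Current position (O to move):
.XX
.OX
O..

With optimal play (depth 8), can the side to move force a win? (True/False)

[.XX/.OX/O..] O move#1: (0,0):-1/OXX/.OX/O..*, (1,0):-1/.XX/OOX/O.., (2,1):-1/.XX/.OX/OO., (2,2):-1/.XX/.OX/O.O
[OXX/.OX/O..] X move#2: (1,0):+1/OXX/XOX/O..*, (2,1):+1/OXX/.OX/OX., (2,2):+1/OXX/.OX/O.X
[OXX/XOX/O..] O move#3: (2,1):-1/OXX/XOX/OO.*, (2,2):-1/OXX/XOX/O.O
[OXX/XOX/OO.] X move#4: (2,2):+1/OXX/XOX/OOX*
[OXX/XOX/OOX] end (terminal -1, O#5); searched .XX/.OX/O.. to 8

O winning at [.XX/.OX/O..]: False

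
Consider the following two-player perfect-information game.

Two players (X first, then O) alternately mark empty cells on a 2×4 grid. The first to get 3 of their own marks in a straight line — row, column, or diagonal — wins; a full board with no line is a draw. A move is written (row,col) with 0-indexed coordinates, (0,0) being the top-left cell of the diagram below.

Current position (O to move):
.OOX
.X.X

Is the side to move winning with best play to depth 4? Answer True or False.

O winning at [.OOX/.X.X]: True

[.OOX/.X.X] O move#1: (0,0):+1/OOOX/.X.X*, (1,0):-1/.OOX/OX.X, (1,2):+0/.OOX/.XOX
[OOOX/.X.X] end (terminal -1, X#2); searched .OOX/.X.X to 4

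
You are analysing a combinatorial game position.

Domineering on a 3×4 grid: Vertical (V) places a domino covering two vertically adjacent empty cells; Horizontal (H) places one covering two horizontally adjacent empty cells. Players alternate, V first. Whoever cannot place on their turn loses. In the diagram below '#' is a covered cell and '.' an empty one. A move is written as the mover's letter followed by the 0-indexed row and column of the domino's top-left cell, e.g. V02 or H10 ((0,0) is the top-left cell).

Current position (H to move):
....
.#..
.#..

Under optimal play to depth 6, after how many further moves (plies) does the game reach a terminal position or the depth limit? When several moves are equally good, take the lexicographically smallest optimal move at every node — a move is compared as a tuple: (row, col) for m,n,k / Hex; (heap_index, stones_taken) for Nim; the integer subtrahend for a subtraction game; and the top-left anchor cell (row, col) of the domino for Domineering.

PV length from [..../.#../.#..]: 3 plies

[..../.#../.#..] H move#1: H00:-1/##../.#../.#.., H01:-1/.##./.#../.#.., H02:-1/..##/.#../.#.., H12:+1/..../.###/.#..*, H22:-1/..../.#../.###
[..../.###/.#..] V move#2: V00:-1/#.../####/.#..*, V10:-1/..../####/##..
[#.../####/.#..] H move#3: H01:+1/###./####/.#..*, H02:+1/#.##/####/.#.., H22:+1/#.../####/.###
[###./####/.#..] end (terminal -1, V#4); searched ..../.#../.#.. to 6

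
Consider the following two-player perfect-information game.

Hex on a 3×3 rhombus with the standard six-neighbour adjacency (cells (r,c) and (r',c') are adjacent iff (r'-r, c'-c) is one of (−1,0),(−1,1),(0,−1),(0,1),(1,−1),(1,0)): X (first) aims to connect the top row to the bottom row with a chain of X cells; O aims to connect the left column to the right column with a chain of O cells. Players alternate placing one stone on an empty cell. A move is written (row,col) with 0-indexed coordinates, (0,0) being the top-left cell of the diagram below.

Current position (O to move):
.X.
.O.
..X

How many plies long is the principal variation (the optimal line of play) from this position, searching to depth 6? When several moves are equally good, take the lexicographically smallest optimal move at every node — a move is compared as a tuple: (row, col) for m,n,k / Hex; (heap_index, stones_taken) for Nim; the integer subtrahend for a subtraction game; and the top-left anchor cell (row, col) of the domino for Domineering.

ply 1, O at .X./.O./..X | (0,0)=+1→OX./.O./..X*; (0,2)=+1→.XO/.O./..X; (1,0)=+1→.X./OO./..X; (1,2)=+1→.X./.OO/..X; (2,0)=+1→.X./.O./O.X; (2,1)=+1→.X./.O./.OX
ply 2, X at OX./.O./..X | (0,2)=-1→OXX/.O./..X*; (1,0)=-1→OX./XO./..X; (1,2)=-1→OX./.OX/..X; (2,0)=-1→OX./.O./X.X; (2,1)=-1→OX./.O./.XX
ply 3, O at OXX/.O./..X | (1,0)=-1→OXX/OO./..X; (1,2)=+1→OXX/.OO/..X*; (2,0)=-1→OXX/.O./O.X; (2,1)=-1→OXX/.O./.OX
ply 4, X at OXX/.OO/..X | (1,0)=-1→OXX/XOO/..X*; (2,0)=-1→OXX/.OO/X.X; (2,1)=-1→OXX/.OO/.XX
ply 5, O at OXX/XOO/..X | (2,0)=+1→OXX/XOO/O.X*; (2,1)=-1→OXX/XOO/.OX
ply 6: OXX/XOO/O.X is terminal -1 (X); from .X./.O./..X depth 6

PV length from [.X./.O./..X]: 5 plies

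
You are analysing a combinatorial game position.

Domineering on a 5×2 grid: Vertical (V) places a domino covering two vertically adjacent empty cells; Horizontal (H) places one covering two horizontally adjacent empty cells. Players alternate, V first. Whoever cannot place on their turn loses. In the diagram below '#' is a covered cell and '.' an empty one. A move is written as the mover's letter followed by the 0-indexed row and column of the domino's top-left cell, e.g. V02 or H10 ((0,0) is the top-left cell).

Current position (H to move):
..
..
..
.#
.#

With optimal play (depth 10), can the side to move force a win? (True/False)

H winning at [../../../.#/.#]: True

ply 1, H at ../../../.#/.# | H00=-1→##/../../.#/.#; H10=+1→../##/../.#/.#*; H20=-1→../../##/.#/.#
ply 2, V at ../##/../.#/.# | V20=-1→../##/#./##/.#*; V30=-1→../##/../##/##
ply 3, H at ../##/#./##/.# | H00=+1→##/##/#./##/.#*
ply 4: ##/##/#./##/.# is terminal -1 (V); from ../../../.#/.# depth 10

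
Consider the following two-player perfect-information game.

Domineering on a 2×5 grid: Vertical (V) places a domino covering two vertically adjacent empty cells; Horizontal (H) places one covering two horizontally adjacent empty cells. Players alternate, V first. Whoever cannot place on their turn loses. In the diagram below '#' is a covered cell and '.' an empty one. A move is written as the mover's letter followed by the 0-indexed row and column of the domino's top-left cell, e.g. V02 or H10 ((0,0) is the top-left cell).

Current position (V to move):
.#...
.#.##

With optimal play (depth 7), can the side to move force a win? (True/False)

V winning at [.#.../.#.##]: True

[.#.../.#.##] V move#1: V00:-1/##.../##.##, V02:+1/.##../.####*
[.##../.####] H move#2: H03:-1/.####/.####*
[.####/.####] V move#3: V00:+1/#####/#####*
[#####/#####] end (terminal -1, H#4); searched .#.../.#.## to 7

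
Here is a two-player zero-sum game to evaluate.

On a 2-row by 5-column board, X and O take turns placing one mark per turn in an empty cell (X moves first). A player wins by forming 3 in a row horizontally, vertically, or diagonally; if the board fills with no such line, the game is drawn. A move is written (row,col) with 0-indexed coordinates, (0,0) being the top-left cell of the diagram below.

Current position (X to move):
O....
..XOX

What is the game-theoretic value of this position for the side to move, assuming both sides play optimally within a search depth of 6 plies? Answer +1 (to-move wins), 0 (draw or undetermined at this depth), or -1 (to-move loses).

p1 X@[O..../..XOX]: (0,1)[OX.../..XOX]+0* (0,2)[O.X../..XOX]+0 (0,3)[O..X./..XOX]+0 (0,4)[O...X/..XOX]+0 (1,0)[O..../X.XOX]+0 (1,1)[O..../.XXOX]+0
p2 O@[OX.../..XOX]: (0,2)[OXO../..XOX]+0* (0,3)[OX.O./..XOX]+0 (0,4)[OX..O/..XOX]+0 (1,0)[OX.../O.XOX]+0 (1,1)[OX.../.OXOX]+0
p3 X@[OXO../..XOX]: (0,3)[OXOX./..XOX]+0* (0,4)[OXO.X/..XOX]+0 (1,0)[OXO../X.XOX]+0 (1,1)[OXO../.XXOX]+0
p4 O@[OXOX./..XOX]: (0,4)[OXOXO/..XOX]+0* (1,0)[OXOX./O.XOX]+0 (1,1)[OXOX./.OXOX]+0
p5 X@[OXOXO/..XOX]: (1,0)[OXOXO/X.XOX]+0* (1,1)[OXOXO/.XXOX]+0
p6 O@[OXOXO/X.XOX]: (1,1)[OXOXO/XOXOX]+0*
p7 X@[OXOXO/XOXOX] terminal +0; root [O..../..XOX] d6

value(O..../..XOX, X) = 0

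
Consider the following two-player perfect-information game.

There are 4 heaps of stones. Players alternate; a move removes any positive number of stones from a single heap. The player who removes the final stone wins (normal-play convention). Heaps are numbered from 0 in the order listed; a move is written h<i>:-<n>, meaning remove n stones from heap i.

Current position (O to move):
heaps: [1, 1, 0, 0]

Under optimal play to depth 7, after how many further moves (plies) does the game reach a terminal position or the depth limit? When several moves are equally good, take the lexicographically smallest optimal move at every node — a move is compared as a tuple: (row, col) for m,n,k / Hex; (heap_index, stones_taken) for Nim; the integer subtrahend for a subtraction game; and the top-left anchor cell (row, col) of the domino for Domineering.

PV length from [(1,1,0,0)]: 2 plies

ply 1, O at (1,1,0,0) | h0:-1=-1→(0,1,0,0)*; h1:-1=-1→(1,0,0,0)
ply 2, X at (0,1,0,0) | h1:-1=+1→(0,0,0,0)*
ply 3: (0,0,0,0) is terminal -1 (O); from (1,1,0,0) depth 7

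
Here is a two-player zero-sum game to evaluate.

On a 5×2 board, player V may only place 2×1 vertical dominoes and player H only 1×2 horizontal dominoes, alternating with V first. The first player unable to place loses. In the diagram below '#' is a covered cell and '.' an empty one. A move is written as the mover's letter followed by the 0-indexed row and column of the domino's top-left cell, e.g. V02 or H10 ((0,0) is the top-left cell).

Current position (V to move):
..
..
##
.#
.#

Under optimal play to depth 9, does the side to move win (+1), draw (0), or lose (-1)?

value(../../##/.#/.#, V) = +1

p1 V@[../../##/.#/.#]: V00[#./#./##/.#/.#]+1* V01[.#/.#/##/.#/.#]+1 V30[../../##/##/##]-1
p2 H@[#./#./##/.#/.#] terminal -1; root [../../##/.#/.#] d9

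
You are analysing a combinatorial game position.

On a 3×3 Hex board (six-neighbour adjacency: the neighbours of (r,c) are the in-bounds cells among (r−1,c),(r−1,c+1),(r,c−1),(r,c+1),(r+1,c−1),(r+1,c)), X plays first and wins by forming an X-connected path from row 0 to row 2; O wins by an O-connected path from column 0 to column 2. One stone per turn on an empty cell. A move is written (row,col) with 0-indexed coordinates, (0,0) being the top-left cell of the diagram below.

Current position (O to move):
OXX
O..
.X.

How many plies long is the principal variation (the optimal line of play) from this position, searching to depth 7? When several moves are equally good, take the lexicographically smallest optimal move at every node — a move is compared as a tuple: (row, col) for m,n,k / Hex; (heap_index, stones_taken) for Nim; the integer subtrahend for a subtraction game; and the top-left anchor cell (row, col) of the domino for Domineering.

PV length from [OXX/O../.X.]: 2 plies

ply 1, O at OXX/O../.X. | (1,1)=-1→OXX/OO./.X.*; (1,2)=-1→OXX/O.O/.X.; (2,0)=-1→OXX/O../OX.; (2,2)=-1→OXX/O../.XO
ply 2, X at OXX/OO./.X. | (1,2)=+1→OXX/OOX/.X.*; (2,0)=-1→OXX/OO./XX.; (2,2)=-1→OXX/OO./.XX
ply 3: OXX/OOX/.X. is terminal -1 (O); from OXX/O../.X. depth 7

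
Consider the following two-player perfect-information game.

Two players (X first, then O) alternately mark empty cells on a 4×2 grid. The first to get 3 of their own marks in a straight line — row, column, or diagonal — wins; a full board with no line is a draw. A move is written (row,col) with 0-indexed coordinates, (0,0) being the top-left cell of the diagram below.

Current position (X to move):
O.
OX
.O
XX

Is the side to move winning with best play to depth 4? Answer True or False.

X winning at [O./OX/.O/XX]: False

ply 1, X at O./OX/.O/XX | (0,1)=-1→OX/OX/.O/XX; (2,0)=+0→O./OX/XO/XX*
ply 2, O at O./OX/XO/XX | (0,1)=+0→OO/OX/XO/XX*
ply 3: OO/OX/XO/XX is terminal +0 (X); from O./OX/.O/XX depth 4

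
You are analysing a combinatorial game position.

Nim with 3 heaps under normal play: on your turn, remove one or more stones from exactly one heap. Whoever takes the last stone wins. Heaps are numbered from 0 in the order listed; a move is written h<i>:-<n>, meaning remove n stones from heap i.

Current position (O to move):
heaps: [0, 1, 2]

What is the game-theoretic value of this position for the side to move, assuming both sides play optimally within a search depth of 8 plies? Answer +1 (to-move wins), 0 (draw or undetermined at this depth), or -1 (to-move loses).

[(0,1,2)] O move#1: h1:-1:-1/(0,0,2), h2:-1:+1/(0,1,1)*, h2:-2:-1/(0,1,0)
[(0,1,1)] X move#2: h1:-1:-1/(0,0,1)*, h2:-1:-1/(0,1,0)
[(0,0,1)] O move#3: h2:-1:+1/(0,0,0)*
[(0,0,0)] end (terminal -1, X#4); searched (0,1,2) to 8

value((0,1,2), O) = +1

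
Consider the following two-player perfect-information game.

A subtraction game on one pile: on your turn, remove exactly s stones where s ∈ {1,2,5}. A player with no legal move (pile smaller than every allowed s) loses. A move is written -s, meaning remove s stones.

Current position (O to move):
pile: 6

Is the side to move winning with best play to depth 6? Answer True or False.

[6] O move#1: -1:-1/5*, -2:-1/4, -5:-1/1
[5] X move#2: -1:-1/4, -2:+1/3*, -5:+1/0
[3] O move#3: -1:-1/2*, -2:-1/1
[2] X move#4: -1:-1/1, -2:+1/0*
[0] end (terminal -1, O#5); searched 6 to 6

O winning at [6]: False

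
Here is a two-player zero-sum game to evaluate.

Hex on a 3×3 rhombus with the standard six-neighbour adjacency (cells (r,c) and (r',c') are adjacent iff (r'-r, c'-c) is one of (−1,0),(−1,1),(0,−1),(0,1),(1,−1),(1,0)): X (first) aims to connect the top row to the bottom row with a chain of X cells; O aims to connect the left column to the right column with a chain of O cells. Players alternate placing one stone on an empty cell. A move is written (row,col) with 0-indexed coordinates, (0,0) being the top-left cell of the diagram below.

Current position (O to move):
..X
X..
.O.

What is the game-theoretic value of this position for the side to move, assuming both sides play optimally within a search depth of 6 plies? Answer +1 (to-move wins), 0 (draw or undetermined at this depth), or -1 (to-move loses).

value(..X/X../.O., O) = +1

p1 O@[..X/X../.O.]: (0,0)[O.X/X../.O.]-1 (0,1)[.OX/X../.O.]-1 (1,1)[..X/XO./.O.]-1 (1,2)[..X/X.O/.O.]-1 (2,0)[..X/X../OO.]+1* (2,2)[..X/X../.OO]-1
p2 X@[..X/X../OO.]: (0,0)[X.X/X../OO.]-1* (0,1)[.XX/X../OO.]-1 (1,1)[..X/XX./OO.]-1 (1,2)[..X/X.X/OO.]-1 (2,2)[..X/X../OOX]-1
p3 O@[X.X/X../OO.]: (0,1)[XOX/X../OO.]+1* (1,1)[X.X/XO./OO.]+1 (1,2)[X.X/X.O/OO.]+1 (2,2)[X.X/X../OOO]+1
p4 X@[XOX/X../OO.]: (1,1)[XOX/XX./OO.]-1* (1,2)[XOX/X.X/OO.]-1 (2,2)[XOX/X../OOX]-1
p5 O@[XOX/XX./OO.]: (1,2)[XOX/XXO/OO.]+1* (2,2)[XOX/XX./OOO]+1
p6 X@[XOX/XXO/OO.] terminal -1; root [..X/X../.O.] d6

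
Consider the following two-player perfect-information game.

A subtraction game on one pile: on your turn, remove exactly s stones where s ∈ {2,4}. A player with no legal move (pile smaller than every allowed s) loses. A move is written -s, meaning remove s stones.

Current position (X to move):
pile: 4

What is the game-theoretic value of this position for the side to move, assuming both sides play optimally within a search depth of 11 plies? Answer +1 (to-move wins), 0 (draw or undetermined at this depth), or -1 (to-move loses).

ply 1, X at 4 | -2=-1→2; -4=+1→0*
ply 2: 0 is terminal -1 (O); from 4 depth 11

value(4, X) = +1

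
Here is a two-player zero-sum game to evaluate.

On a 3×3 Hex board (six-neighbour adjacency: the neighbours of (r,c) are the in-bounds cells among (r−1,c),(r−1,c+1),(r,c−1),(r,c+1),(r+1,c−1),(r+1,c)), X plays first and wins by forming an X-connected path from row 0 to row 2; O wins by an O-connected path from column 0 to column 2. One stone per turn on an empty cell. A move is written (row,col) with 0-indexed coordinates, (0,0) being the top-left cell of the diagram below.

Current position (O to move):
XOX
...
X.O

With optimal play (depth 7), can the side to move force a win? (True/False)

O winning at [XOX/.../X.O]: False

p1 O@[XOX/.../X.O]: (1,0)[XOX/O../X.O]-1* (1,1)[XOX/.O./X.O]-1 (1,2)[XOX/..O/X.O]-1 (2,1)[XOX/.../XOO]-1
p2 X@[XOX/O../X.O]: (1,1)[XOX/OX./X.O]+1* (1,2)[XOX/O.X/X.O]+1 (2,1)[XOX/O../XXO]+1
p3 O@[XOX/OX./X.O] terminal -1; root [XOX/.../X.O] d7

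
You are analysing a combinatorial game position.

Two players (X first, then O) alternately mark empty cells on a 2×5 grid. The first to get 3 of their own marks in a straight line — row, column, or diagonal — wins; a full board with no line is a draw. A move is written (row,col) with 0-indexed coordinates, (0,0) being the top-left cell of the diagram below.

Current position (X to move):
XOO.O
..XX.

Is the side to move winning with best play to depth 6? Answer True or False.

ply 1, X at XOO.O/..XX. | (0,3)=+1→XOOXO/..XX.*; (1,0)=-1→XOO.O/X.XX.; (1,1)=+1→XOO.O/.XXX.; (1,4)=+1→XOO.O/..XXX
ply 2, O at XOOXO/..XX. | (1,0)=-1→XOOXO/O.XX.*; (1,1)=-1→XOOXO/.OXX.; (1,4)=-1→XOOXO/..XXO
ply 3, X at XOOXO/O.XX. | (1,1)=+1→XOOXO/OXXX.*; (1,4)=+1→XOOXO/O.XXX
ply 4: XOOXO/OXXX. is terminal -1 (O); from XOO.O/..XX. depth 6

X winning at [XOO.O/..XX.]: True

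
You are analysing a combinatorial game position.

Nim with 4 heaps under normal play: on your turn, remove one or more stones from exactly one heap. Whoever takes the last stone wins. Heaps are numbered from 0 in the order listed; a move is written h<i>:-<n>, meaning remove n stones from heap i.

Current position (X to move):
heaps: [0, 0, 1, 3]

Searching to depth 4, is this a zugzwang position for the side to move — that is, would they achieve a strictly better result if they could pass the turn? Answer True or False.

zugzwang((0,0,1,3), X) = False

p1 X@[(0,0,1,3)]: h2:-1[(0,0,0,3)]-1 h3:-1[(0,0,1,2)]-1 h3:-2[(0,0,1,1)]+1* h3:-3[(0,0,1,0)]-1
p2 O@[(0,0,1,1)]: h2:-1[(0,0,0,1)]-1* h3:-1[(0,0,1,0)]-1
p3 X@[(0,0,0,1)]: h3:-1[(0,0,0,0)]+1*
p4 O@[(0,0,0,0)] terminal -1; root [(0,0,1,3)] d4
suppose X passes — search the same position with O to move:
pass> p1 O@[(0,0,1,3)]: h2:-1[(0,0,0,3)]-1 h3:-1[(0,0,1,2)]-1 h3:-2[(0,0,1,1)]+1* h3:-3[(0,0,1,0)]-1
pass> p2 X@[(0,0,1,1)]: h2:-1[(0,0,0,1)]-1* h3:-1[(0,0,1,0)]-1
pass> p3 O@[(0,0,0,1)]: h3:-1[(0,0,0,0)]+1*
pass> p4 X@[(0,0,0,0)] terminal -1; root [(0,0,1,3)] d4
for X: play +1, pass -1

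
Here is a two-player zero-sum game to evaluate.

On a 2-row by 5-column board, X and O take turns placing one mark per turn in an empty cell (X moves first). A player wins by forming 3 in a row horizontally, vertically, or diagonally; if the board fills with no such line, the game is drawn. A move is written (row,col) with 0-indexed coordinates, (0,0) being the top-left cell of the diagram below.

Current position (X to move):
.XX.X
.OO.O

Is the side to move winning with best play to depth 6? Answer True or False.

X winning at [.XX.X/.OO.O]: True

p1 X@[.XX.X/.OO.O]: (0,0)[XXX.X/.OO.O]+1* (0,3)[.XXXX/.OO.O]+1 (1,0)[.XX.X/XOO.O]-1 (1,3)[.XX.X/.OOXO]-1
p2 O@[XXX.X/.OO.O] terminal -1; root [.XX.X/.OO.O] d6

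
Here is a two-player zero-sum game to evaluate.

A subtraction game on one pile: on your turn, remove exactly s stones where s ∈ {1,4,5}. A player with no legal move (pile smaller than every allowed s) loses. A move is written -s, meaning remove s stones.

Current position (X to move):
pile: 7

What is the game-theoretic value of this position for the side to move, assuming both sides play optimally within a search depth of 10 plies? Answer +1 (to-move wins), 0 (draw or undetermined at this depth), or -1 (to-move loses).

value(7, X) = +1

[7] X move#1: -1:-1/6, -4:-1/3, -5:+1/2*
[2] O move#2: -1:-1/1*
[1] X move#3: -1:+1/0*
[0] end (terminal -1, O#4); searched 7 to 10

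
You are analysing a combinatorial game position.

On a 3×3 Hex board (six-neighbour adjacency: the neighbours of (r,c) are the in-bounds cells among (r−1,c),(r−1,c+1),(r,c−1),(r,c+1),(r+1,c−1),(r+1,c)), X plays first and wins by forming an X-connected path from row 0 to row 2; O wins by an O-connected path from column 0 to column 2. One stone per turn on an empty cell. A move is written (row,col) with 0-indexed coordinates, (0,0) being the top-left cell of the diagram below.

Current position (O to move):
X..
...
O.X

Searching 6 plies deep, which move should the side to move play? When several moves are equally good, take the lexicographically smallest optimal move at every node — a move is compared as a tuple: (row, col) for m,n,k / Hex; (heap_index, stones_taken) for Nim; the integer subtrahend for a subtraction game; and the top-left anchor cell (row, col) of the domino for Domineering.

ply 1, O at X../.../O.X | (0,1)=-1→XO./.../O.X; (0,2)=-1→X.O/.../O.X; (1,0)=-1→X../O../O.X; (1,1)=+1→X../.O./O.X*; (1,2)=+1→X../..O/O.X; (2,1)=-1→X../.../OOX
ply 2, X at X../.O./O.X | (0,1)=-1→XX./.O./O.X*; (0,2)=-1→X.X/.O./O.X; (1,0)=-1→X../XO./O.X; (1,2)=-1→X../.OX/O.X; (2,1)=-1→X../.O./OXX
ply 3, O at XX./.O./O.X | (0,2)=+1→XXO/.O./O.X*; (1,0)=+1→XX./OO./O.X; (1,2)=+1→XX./.OO/O.X; (2,1)=+1→XX./.O./OOX
ply 4: XXO/.O./O.X is terminal -1 (X); from X../.../O.X depth 6

O's best at [X../.../O.X]: (1,1)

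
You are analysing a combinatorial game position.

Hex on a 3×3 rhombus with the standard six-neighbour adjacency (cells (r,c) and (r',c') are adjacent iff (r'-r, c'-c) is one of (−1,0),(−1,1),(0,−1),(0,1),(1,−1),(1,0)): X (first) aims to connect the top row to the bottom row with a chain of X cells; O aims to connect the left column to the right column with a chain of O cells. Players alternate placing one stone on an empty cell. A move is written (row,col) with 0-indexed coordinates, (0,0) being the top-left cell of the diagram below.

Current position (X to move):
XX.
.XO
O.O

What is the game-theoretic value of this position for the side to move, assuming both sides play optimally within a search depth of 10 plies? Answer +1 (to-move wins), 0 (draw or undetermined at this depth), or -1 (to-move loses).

ply 1, X at XX./.XO/O.O | (0,2)=-1→XXX/.XO/O.O; (1,0)=-1→XX./XXO/O.O; (2,1)=+1→XX./.XO/OXO*
ply 2: XX./.XO/OXO is terminal -1 (O); from XX./.XO/O.O depth 10

value(XX./.XO/O.O, X) = +1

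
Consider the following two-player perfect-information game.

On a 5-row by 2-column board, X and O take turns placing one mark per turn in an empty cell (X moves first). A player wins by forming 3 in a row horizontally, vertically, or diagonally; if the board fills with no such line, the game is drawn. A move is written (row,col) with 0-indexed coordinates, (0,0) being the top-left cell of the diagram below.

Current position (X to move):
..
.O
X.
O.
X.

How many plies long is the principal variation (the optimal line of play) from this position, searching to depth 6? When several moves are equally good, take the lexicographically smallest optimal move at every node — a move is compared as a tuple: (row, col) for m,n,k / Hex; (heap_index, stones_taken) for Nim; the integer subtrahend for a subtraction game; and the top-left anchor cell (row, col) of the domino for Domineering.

PV length from [../.O/X./O./X.]: 6 plies

ply 1, X at ../.O/X./O./X. | (0,0)=+0→X./.O/X./O./X.*; (0,1)=+0→.X/.O/X./O./X.; (1,0)=+0→../XO/X./O./X.; (2,1)=+0→../.O/XX/O./X.; (3,1)=+0→../.O/X./OX/X.; (4,1)=-1→../.O/X./O./XX
ply 2, O at X./.O/X./O./X. | (0,1)=-1→XO/.O/X./O./X.; (1,0)=+0→X./OO/X./O./X.*; (2,1)=-1→X./.O/XO/O./X.; (3,1)=-1→X./.O/X./OO/X.; (4,1)=-1→X./.O/X./O./XO
ply 3, X at X./OO/X./O./X. | (0,1)=+0→XX/OO/X./O./X.*; (2,1)=+0→X./OO/XX/O./X.; (3,1)=+0→X./OO/X./OX/X.; (4,1)=-1→X./OO/X./O./XX
ply 4, O at XX/OO/X./O./X. | (2,1)=+0→XX/OO/XO/O./X.*; (3,1)=+0→XX/OO/X./OO/X.; (4,1)=+0→XX/OO/X./O./XO
ply 5, X at XX/OO/XO/O./X. | (3,1)=+0→XX/OO/XO/OX/X.*; (4,1)=-1→XX/OO/XO/O./XX
ply 6, O at XX/OO/XO/OX/X. | (4,1)=+0→XX/OO/XO/OX/XO*
ply 7: XX/OO/XO/OX/XO is terminal +0 (X); from ../.O/X./O./X. depth 6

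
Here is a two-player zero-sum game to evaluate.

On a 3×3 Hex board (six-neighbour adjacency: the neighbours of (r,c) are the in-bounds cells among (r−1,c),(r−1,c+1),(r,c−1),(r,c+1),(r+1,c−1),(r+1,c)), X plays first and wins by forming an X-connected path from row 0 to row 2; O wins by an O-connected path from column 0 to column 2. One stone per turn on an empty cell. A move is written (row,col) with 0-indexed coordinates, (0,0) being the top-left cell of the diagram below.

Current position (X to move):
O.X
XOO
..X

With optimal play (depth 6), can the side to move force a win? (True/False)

[O.X/XOO/..X] X move#1: (0,1):-1/OXX/XOO/..X*, (2,0):-1/O.X/XOO/X.X, (2,1):-1/O.X/XOO/.XX
[OXX/XOO/..X] O move#2: (2,0):+1/OXX/XOO/O.X*, (2,1):-1/OXX/XOO/.OX
[OXX/XOO/O.X] end (terminal -1, X#3); searched O.X/XOO/..X to 6

X winning at [O.X/XOO/..X]: False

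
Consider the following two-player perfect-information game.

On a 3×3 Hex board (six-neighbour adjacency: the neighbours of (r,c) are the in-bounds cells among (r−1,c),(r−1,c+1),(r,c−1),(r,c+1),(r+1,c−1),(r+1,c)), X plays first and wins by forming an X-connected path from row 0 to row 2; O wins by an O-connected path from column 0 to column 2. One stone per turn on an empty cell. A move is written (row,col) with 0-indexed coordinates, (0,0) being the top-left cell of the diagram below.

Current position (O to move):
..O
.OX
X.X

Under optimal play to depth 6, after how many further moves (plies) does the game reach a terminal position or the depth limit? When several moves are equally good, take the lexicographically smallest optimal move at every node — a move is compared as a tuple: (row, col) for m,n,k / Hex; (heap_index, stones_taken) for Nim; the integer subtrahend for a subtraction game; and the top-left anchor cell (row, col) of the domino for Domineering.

[..O/.OX/X.X] O move#1: (0,0):+1/O.O/.OX/X.X*, (0,1):+1/.OO/.OX/X.X, (1,0):+1/..O/OOX/X.X, (2,1):-1/..O/.OX/XOX
[O.O/.OX/X.X] X move#2: (0,1):-1/OXO/.OX/X.X*, (1,0):-1/O.O/XOX/X.X, (2,1):-1/O.O/.OX/XXX
[OXO/.OX/X.X] O move#3: (1,0):+1/OXO/OOX/X.X*, (2,1):-1/OXO/.OX/XOX
[OXO/OOX/X.X] end (terminal -1, X#4); searched ..O/.OX/X.X to 6

PV length from [..O/.OX/X.X]: 3 plies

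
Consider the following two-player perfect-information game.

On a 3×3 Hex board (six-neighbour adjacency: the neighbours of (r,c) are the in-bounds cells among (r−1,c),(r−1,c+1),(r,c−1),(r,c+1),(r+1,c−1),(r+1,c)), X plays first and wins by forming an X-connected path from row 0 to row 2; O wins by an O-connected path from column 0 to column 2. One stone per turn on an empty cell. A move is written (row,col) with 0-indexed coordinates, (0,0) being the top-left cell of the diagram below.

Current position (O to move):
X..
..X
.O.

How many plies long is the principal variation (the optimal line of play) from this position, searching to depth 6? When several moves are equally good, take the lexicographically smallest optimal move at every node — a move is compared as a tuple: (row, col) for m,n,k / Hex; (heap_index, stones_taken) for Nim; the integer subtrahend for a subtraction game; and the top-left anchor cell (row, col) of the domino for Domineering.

PV length from [X../..X/.O.]: 5 plies

p1 O@[X../..X/.O.]: (0,1)[XO./..X/.O.]-1 (0,2)[X.O/..X/.O.]-1 (1,0)[X../O.X/.O.]-1 (1,1)[X../.OX/.O.]+1* (2,0)[X../..X/OO.]-1 (2,2)[X../..X/.OO]-1
p2 X@[X../.OX/.O.]: (0,1)[XX./.OX/.O.]-1* (0,2)[X.X/.OX/.O.]-1 (1,0)[X../XOX/.O.]-1 (2,0)[X../.OX/XO.]-1 (2,2)[X../.OX/.OX]-1
p3 O@[XX./.OX/.O.]: (0,2)[XXO/.OX/.O.]+1* (1,0)[XX./OOX/.O.]+1 (2,0)[XX./.OX/OO.]+1 (2,2)[XX./.OX/.OO]+1
p4 X@[XXO/.OX/.O.]: (1,0)[XXO/XOX/.O.]-1* (2,0)[XXO/.OX/XO.]-1 (2,2)[XXO/.OX/.OX]-1
p5 O@[XXO/XOX/.O.]: (2,0)[XXO/XOX/OO.]+1* (2,2)[XXO/XOX/.OO]-1
p6 X@[XXO/XOX/OO.] terminal -1; root [X../..X/.O.] d6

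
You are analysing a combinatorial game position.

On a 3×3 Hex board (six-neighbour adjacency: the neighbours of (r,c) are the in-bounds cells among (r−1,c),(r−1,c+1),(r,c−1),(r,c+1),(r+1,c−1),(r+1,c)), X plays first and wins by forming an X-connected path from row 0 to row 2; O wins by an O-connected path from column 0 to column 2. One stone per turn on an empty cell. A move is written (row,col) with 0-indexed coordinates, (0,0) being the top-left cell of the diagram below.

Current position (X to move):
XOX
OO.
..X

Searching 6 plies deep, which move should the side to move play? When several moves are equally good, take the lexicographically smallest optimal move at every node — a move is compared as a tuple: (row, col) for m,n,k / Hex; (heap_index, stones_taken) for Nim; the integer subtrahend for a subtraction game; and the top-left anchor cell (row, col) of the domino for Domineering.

X's best at [XOX/OO./..X]: (1,2)

ply 1, X at XOX/OO./..X | (1,2)=+1→XOX/OOX/..X*; (2,0)=-1→XOX/OO./X.X; (2,1)=-1→XOX/OO./.XX
ply 2: XOX/OOX/..X is terminal -1 (O); from XOX/OO./..X depth 6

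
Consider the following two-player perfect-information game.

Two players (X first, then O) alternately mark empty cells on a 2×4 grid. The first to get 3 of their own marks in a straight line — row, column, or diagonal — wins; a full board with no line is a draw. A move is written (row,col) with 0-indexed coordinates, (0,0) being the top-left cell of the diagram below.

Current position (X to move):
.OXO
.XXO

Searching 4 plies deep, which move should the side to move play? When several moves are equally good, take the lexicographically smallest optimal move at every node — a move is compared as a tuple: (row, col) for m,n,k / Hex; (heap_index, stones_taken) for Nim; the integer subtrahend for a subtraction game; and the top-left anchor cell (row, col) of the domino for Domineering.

X's best at [.OXO/.XXO]: (1,0)

ply 1, X at .OXO/.XXO | (0,0)=+0→XOXO/.XXO; (1,0)=+1→.OXO/XXXO*
ply 2: .OXO/XXXO is terminal -1 (O); from .OXO/.XXO depth 4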